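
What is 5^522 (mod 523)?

5^1 ≡ 5 (mod 523)
5^2 ≡ 5^2 = 25 ≡ 25 (mod 523)
5^4 ≡ 25^2 = 625 ≡ 102 (mod 523)
5^8 ≡ 102^2 = 10404 ≡ 467 (mod 523)
5^16 ≡ 467^2 = 218089 ≡ 521 (mod 523)
5^32 ≡ 521^2 = 271441 ≡ 4 (mod 523)
5^64 ≡ 4^2 = 16 ≡ 16 (mod 523)
5^128 ≡ 16^2 = 256 ≡ 256 (mod 523)
5^256 ≡ 256^2 = 65536 ≡ 161 (mod 523)
5^512 ≡ 161^2 = 25921 ≡ 294 (mod 523)
522 = 512 + 8 + 2 in binary powers of 2.
So 5^522 ≡ 294 · 467 · 25 ≡ 1 (mod 523).
Since the result is 1, base 5 gives no evidence that 523 is composite.

1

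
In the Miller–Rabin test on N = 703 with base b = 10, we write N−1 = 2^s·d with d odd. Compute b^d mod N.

75

703 − 1 = 702 = 2^1 · 351, so d = 351.
10^1 ≡ 10 (mod 703)
10^2 ≡ 10^2 = 100 ≡ 100 (mod 703)
10^4 ≡ 100^2 = 10000 ≡ 158 (mod 703)
10^8 ≡ 158^2 = 24964 ≡ 359 (mod 703)
10^16 ≡ 359^2 = 128881 ≡ 232 (mod 703)
10^32 ≡ 232^2 = 53824 ≡ 396 (mod 703)
10^64 ≡ 396^2 = 156816 ≡ 47 (mod 703)
10^128 ≡ 47^2 = 2209 ≡ 100 (mod 703)
10^256 ≡ 100^2 = 10000 ≡ 158 (mod 703)
351 = 256 + 64 + 16 + 8 + 4 + 2 + 1 in binary powers of 2.
So 10^351 ≡ 158 · 47 · 232 · 359 · 158 · 100 · 10 ≡ 75 (mod 703).
Squaring chain: 75; never reaches −1, so base 10 is a Miller–Rabin witness that 703 is composite.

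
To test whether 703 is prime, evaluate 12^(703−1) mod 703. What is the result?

12^1 ≡ 12 (mod 703)
12^2 ≡ 12^2 = 144 ≡ 144 (mod 703)
12^4 ≡ 144^2 = 20736 ≡ 349 (mod 703)
12^8 ≡ 349^2 = 121801 ≡ 182 (mod 703)
12^16 ≡ 182^2 = 33124 ≡ 83 (mod 703)
12^32 ≡ 83^2 = 6889 ≡ 562 (mod 703)
12^64 ≡ 562^2 = 315844 ≡ 197 (mod 703)
12^128 ≡ 197^2 = 38809 ≡ 144 (mod 703)
12^256 ≡ 144^2 = 20736 ≡ 349 (mod 703)
12^512 ≡ 349^2 = 121801 ≡ 182 (mod 703)
702 = 512 + 128 + 32 + 16 + 8 + 4 + 2 in binary powers of 2.
So 12^702 ≡ 182 · 144 · 562 · 83 · 182 · 349 · 144 ≡ 1 (mod 703).
Since the result is 1, base 12 gives no evidence that 703 is composite.

1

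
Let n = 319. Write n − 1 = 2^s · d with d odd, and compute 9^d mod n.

319 − 1 = 318 = 2^1 · 159, so d = 159.
9^1 ≡ 9 (mod 319)
9^2 ≡ 9^2 = 81 ≡ 81 (mod 319)
9^4 ≡ 81^2 = 6561 ≡ 181 (mod 319)
9^8 ≡ 181^2 = 32761 ≡ 223 (mod 319)
9^16 ≡ 223^2 = 49729 ≡ 284 (mod 319)
9^32 ≡ 284^2 = 80656 ≡ 268 (mod 319)
9^64 ≡ 268^2 = 71824 ≡ 49 (mod 319)
9^128 ≡ 49^2 = 2401 ≡ 168 (mod 319)
159 = 128 + 16 + 8 + 4 + 2 + 1 in binary powers of 2.
So 9^159 ≡ 168 · 284 · 223 · 181 · 81 · 9 ≡ 5 (mod 319).
Squaring chain: 5; never reaches −1, so base 9 is a Miller–Rabin witness that 319 is composite.

5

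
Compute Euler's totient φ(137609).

126720

Factor: 137609 = 23 · 31 · 193.
φ(137609) = (23−1) · (31−1) · (193−1) = 22 · 30 · 192 = 126720.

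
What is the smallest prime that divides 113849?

17

113849 is odd.
Digit sum 26, not divisible by 3.
Ends in 9: not divisible by 5.
7: 113849 = 7·16264 + 1
11: 113849 = 11·10349 + 10
13: 113849 = 13·8757 + 8
17: 113849 = 17·6697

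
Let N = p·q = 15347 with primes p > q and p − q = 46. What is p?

Since p = q + 46, we have 15347 = q(q + 46), so q² + 46q − 15347 = 0.
Discriminant: 46² + 4·15347 = 2116 + 61388 = 63504; √63504 = 252.
q = (−46 + 252)/2 = 103, and p = q + 46 = 149.
Check: 103 · 149 = 15347.

149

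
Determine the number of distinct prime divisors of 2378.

2378 = 2 · 1189
1189 = 29 · 41
2378 = 2 · 29 · 41, which has 3 distinct prime factors.

3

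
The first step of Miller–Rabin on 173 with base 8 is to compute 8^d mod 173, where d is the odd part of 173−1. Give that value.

173 − 1 = 172 = 2^2 · 43, so d = 43.
8^1 ≡ 8 (mod 173)
8^2 ≡ 8^2 = 64 ≡ 64 (mod 173)
8^4 ≡ 64^2 = 4096 ≡ 117 (mod 173)
8^8 ≡ 117^2 = 13689 ≡ 22 (mod 173)
8^16 ≡ 22^2 = 484 ≡ 138 (mod 173)
8^32 ≡ 138^2 = 19044 ≡ 14 (mod 173)
43 = 32 + 8 + 2 + 1 in binary powers of 2.
So 8^43 ≡ 14 · 22 · 64 · 8 ≡ 93 (mod 173).
Squaring chain: 93 → 172; reaches −1, so base 8 does not prove 173 composite.

93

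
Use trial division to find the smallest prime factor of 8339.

8339 is odd.
Digit sum 23, not divisible by 3.
Ends in 9: not divisible by 5.
7: 8339 = 7·1191 + 2
11: 8339 = 11·758 + 1
13: 8339 = 13·641 + 6
17: 8339 = 17·490 + 9
19: 8339 = 19·438 + 17
23: 8339 = 23·362 + 13
29: 8339 = 29·287 + 16
31: 8339 = 31·269

31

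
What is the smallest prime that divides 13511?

59

13511 is odd.
Digit sum 11, not divisible by 3.
Ends in 1: not divisible by 5.
7: 13511 = 7·1930 + 1
11: 13511 = 11·1228 + 3
13: 13511 = 13·1039 + 4
17: 13511 = 17·794 + 13
19: 13511 = 19·711 + 2
23: 13511 = 23·587 + 10
29: 13511 = 29·465 + 26
31: 13511 = 31·435 + 26
37: 13511 = 37·365 + 6
41: 13511 = 41·329 + 22
43: 13511 = 43·314 + 9
47: 13511 = 47·287 + 22
53: 13511 = 53·254 + 49
59: 13511 = 59·229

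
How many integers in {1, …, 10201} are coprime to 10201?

Factor: 10201 = 101^2.
φ(10201) = 101^1·(101−1) = 10100.

10100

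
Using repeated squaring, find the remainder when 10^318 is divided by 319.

10^1 ≡ 10 (mod 319)
10^2 ≡ 10^2 = 100 ≡ 100 (mod 319)
10^4 ≡ 100^2 = 10000 ≡ 111 (mod 319)
10^8 ≡ 111^2 = 12321 ≡ 199 (mod 319)
10^16 ≡ 199^2 = 39601 ≡ 45 (mod 319)
10^32 ≡ 45^2 = 2025 ≡ 111 (mod 319)
10^64 ≡ 111^2 = 12321 ≡ 199 (mod 319)
10^128 ≡ 199^2 = 39601 ≡ 45 (mod 319)
10^256 ≡ 45^2 = 2025 ≡ 111 (mod 319)
318 = 256 + 32 + 16 + 8 + 4 + 2 in binary powers of 2.
So 10^318 ≡ 111 · 111 · 45 · 199 · 111 · 100 ≡ 122 (mod 319).
Since 122 ≠ 1, base 10 is a Fermat witness: 319 is composite.

122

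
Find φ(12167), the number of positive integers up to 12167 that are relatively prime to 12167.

11638

Factor: 12167 = 23^3.
φ(12167) = 23^2·(23−1) = 11638.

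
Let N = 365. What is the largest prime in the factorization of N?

365 = 5 · 73
73 is prime.
So 365 = 5 · 73; the largest prime factor is 73.

73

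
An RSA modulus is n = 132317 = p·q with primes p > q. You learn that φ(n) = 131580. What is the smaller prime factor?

φ(n) = (p−1)(q−1) = n − (p+q) + 1, so p + q = 132317 − 131580 + 1 = 738.
p and q are the roots of t² − 738t + 132317 = 0.
Discriminant: 738² − 4·132317 = 544644 − 529268 = 15376; √15376 = 124.
q = (738 − 124)/2 = 307, p = (738 + 124)/2 = 431.
Check: 307 · 431 = 132317.

307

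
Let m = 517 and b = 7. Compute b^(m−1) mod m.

455

7^1 ≡ 7 (mod 517)
7^2 ≡ 7^2 = 49 ≡ 49 (mod 517)
7^4 ≡ 49^2 = 2401 ≡ 333 (mod 517)
7^8 ≡ 333^2 = 110889 ≡ 251 (mod 517)
7^16 ≡ 251^2 = 63001 ≡ 444 (mod 517)
7^32 ≡ 444^2 = 197136 ≡ 159 (mod 517)
7^64 ≡ 159^2 = 25281 ≡ 465 (mod 517)
7^128 ≡ 465^2 = 216225 ≡ 119 (mod 517)
7^256 ≡ 119^2 = 14161 ≡ 202 (mod 517)
7^512 ≡ 202^2 = 40804 ≡ 478 (mod 517)
516 = 512 + 4 in binary powers of 2.
So 7^516 ≡ 478 · 333 ≡ 455 (mod 517).
Since 455 ≠ 1, base 7 is a Fermat witness: 517 is composite.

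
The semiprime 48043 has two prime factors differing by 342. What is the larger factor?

449

Since p = q + 342, we have 48043 = q(q + 342), so q² + 342q − 48043 = 0.
Discriminant: 342² + 4·48043 = 116964 + 192172 = 309136; √309136 = 556.
q = (−342 + 556)/2 = 107, and p = q + 342 = 449.
Check: 107 · 449 = 48043.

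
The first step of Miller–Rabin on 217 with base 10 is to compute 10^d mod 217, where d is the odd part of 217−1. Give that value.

97

217 − 1 = 216 = 2^3 · 27, so d = 27.
10^1 ≡ 10 (mod 217)
10^2 ≡ 10^2 = 100 ≡ 100 (mod 217)
10^4 ≡ 100^2 = 10000 ≡ 18 (mod 217)
10^8 ≡ 18^2 = 324 ≡ 107 (mod 217)
10^16 ≡ 107^2 = 11449 ≡ 165 (mod 217)
27 = 16 + 8 + 2 + 1 in binary powers of 2.
So 10^27 ≡ 165 · 107 · 100 · 10 ≡ 97 (mod 217).
Squaring chain: 97 → 78 → 8; never reaches −1, so base 10 is a Miller–Rabin witness that 217 is composite.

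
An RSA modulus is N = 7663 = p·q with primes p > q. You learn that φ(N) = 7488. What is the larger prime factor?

φ(n) = (p−1)(q−1) = n − (p+q) + 1, so p + q = 7663 − 7488 + 1 = 176.
p and q are the roots of t² − 176t + 7663 = 0.
Discriminant: 176² − 4·7663 = 30976 − 30652 = 324; √324 = 18.
q = (176 − 18)/2 = 79, p = (176 + 18)/2 = 97.
Check: 79 · 97 = 7663.

97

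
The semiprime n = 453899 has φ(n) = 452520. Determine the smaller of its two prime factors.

541

φ(n) = (p−1)(q−1) = n − (p+q) + 1, so p + q = 453899 − 452520 + 1 = 1380.
p and q are the roots of t² − 1380t + 453899 = 0.
Discriminant: 1380² − 4·453899 = 1904400 − 1815596 = 88804; √88804 = 298.
q = (1380 − 298)/2 = 541, p = (1380 + 298)/2 = 839.
Check: 541 · 839 = 453899.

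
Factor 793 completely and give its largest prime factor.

793 = 13 · 61
61 is prime.
So 793 = 13 · 61; the largest prime factor is 61.

61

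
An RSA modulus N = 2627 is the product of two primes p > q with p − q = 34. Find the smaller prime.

Since p = q + 34, we have 2627 = q(q + 34), so q² + 34q − 2627 = 0.
Discriminant: 34² + 4·2627 = 1156 + 10508 = 11664; √11664 = 108.
q = (−34 + 108)/2 = 37, and p = q + 34 = 71.
Check: 37 · 71 = 2627.

37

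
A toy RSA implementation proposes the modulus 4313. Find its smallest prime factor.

4313 is odd.
Digit sum 11, not divisible by 3.
Ends in 3: not divisible by 5.
7: 4313 = 7·616 + 1
11: 4313 = 11·392 + 1
13: 4313 = 13·331 + 10
17: 4313 = 17·253 + 12
19: 4313 = 19·227

19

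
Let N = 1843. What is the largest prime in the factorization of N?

1843 = 19 · 97
97 is prime.
So 1843 = 19 · 97; the largest prime factor is 97.

97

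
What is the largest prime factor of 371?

53

371 = 7 · 53
53 is prime.
So 371 = 7 · 53; the largest prime factor is 53.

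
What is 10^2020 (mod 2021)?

10^1 ≡ 10 (mod 2021)
10^2 ≡ 10^2 = 100 ≡ 100 (mod 2021)
10^4 ≡ 100^2 = 10000 ≡ 1916 (mod 2021)
10^8 ≡ 1916^2 = 3671056 ≡ 920 (mod 2021)
10^16 ≡ 920^2 = 846400 ≡ 1622 (mod 2021)
10^32 ≡ 1622^2 = 2630884 ≡ 1563 (mod 2021)
10^64 ≡ 1563^2 = 2442969 ≡ 1601 (mod 2021)
10^128 ≡ 1601^2 = 2563201 ≡ 573 (mod 2021)
10^256 ≡ 573^2 = 328329 ≡ 927 (mod 2021)
10^512 ≡ 927^2 = 859329 ≡ 404 (mod 2021)
10^1024 ≡ 404^2 = 163216 ≡ 1536 (mod 2021)
2020 = 1024 + 512 + 256 + 128 + 64 + 32 + 4 in binary powers of 2.
So 10^2020 ≡ 1536 · 404 · 927 · 573 · 1601 · 1563 · 1916 ≡ 1615 (mod 2021).
Since 1615 ≠ 1, base 10 is a Fermat witness: 2021 is composite.

1615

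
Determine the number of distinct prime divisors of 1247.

2

1247 = 29 · 43
1247 = 29 · 43, which has 2 distinct prime factors.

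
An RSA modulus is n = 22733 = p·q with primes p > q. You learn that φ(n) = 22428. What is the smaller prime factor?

127

φ(n) = (p−1)(q−1) = n − (p+q) + 1, so p + q = 22733 − 22428 + 1 = 306.
p and q are the roots of t² − 306t + 22733 = 0.
Discriminant: 306² − 4·22733 = 93636 − 90932 = 2704; √2704 = 52.
q = (306 − 52)/2 = 127, p = (306 + 52)/2 = 179.
Check: 127 · 179 = 22733.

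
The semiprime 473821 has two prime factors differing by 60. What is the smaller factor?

Since p = q + 60, we have 473821 = q(q + 60), so q² + 60q − 473821 = 0.
Discriminant: 60² + 4·473821 = 3600 + 1895284 = 1898884; √1898884 = 1378.
q = (−60 + 1378)/2 = 659, and p = q + 60 = 719.
Check: 659 · 719 = 473821.

659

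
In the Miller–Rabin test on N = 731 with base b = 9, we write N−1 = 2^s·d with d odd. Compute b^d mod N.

731 − 1 = 730 = 2^1 · 365, so d = 365.
9^1 ≡ 9 (mod 731)
9^2 ≡ 9^2 = 81 ≡ 81 (mod 731)
9^4 ≡ 81^2 = 6561 ≡ 713 (mod 731)
9^8 ≡ 713^2 = 508369 ≡ 324 (mod 731)
9^16 ≡ 324^2 = 104976 ≡ 443 (mod 731)
9^32 ≡ 443^2 = 196249 ≡ 341 (mod 731)
9^64 ≡ 341^2 = 116281 ≡ 52 (mod 731)
9^128 ≡ 52^2 = 2704 ≡ 511 (mod 731)
9^256 ≡ 511^2 = 261121 ≡ 154 (mod 731)
365 = 256 + 64 + 32 + 8 + 4 + 1 in binary powers of 2.
So 9^365 ≡ 154 · 52 · 341 · 324 · 713 · 9 ≡ 195 (mod 731).
Squaring chain: 195; never reaches −1, so base 9 is a Miller–Rabin witness that 731 is composite.

195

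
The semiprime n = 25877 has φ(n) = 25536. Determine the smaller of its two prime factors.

113

φ(n) = (p−1)(q−1) = n − (p+q) + 1, so p + q = 25877 − 25536 + 1 = 342.
p and q are the roots of t² − 342t + 25877 = 0.
Discriminant: 342² − 4·25877 = 116964 − 103508 = 13456; √13456 = 116.
q = (342 − 116)/2 = 113, p = (342 + 116)/2 = 229.
Check: 113 · 229 = 25877.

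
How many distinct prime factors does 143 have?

143 = 11 · 13
143 = 11 · 13, which has 2 distinct prime factors.

2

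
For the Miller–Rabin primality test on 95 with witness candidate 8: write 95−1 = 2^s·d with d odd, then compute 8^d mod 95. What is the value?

12

95 − 1 = 94 = 2^1 · 47, so d = 47.
8^1 ≡ 8 (mod 95)
8^2 ≡ 8^2 = 64 ≡ 64 (mod 95)
8^4 ≡ 64^2 = 4096 ≡ 11 (mod 95)
8^8 ≡ 11^2 = 121 ≡ 26 (mod 95)
8^16 ≡ 26^2 = 676 ≡ 11 (mod 95)
8^32 ≡ 11^2 = 121 ≡ 26 (mod 95)
47 = 32 + 8 + 4 + 2 + 1 in binary powers of 2.
So 8^47 ≡ 26 · 26 · 11 · 64 · 8 ≡ 12 (mod 95).
Squaring chain: 12; never reaches −1, so base 8 is a Miller–Rabin witness that 95 is composite.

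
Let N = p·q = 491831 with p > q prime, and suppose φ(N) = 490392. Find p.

φ(n) = (p−1)(q−1) = n − (p+q) + 1, so p + q = 491831 − 490392 + 1 = 1440.
p and q are the roots of t² − 1440t + 491831 = 0.
Discriminant: 1440² − 4·491831 = 2073600 − 1967324 = 106276; √106276 = 326.
q = (1440 − 326)/2 = 557, p = (1440 + 326)/2 = 883.
Check: 557 · 883 = 491831.

883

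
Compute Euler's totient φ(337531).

Factor: 337531 = 29 · 103 · 113.
φ(337531) = (29−1) · (103−1) · (113−1) = 28 · 102 · 112 = 319872.

319872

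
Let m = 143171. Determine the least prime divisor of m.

7

143171 is odd.
Digit sum 17, not divisible by 3.
Ends in 1: not divisible by 5.
7: 143171 = 7·20453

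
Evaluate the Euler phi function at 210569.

Factor: 210569 = 29 · 53 · 137.
φ(210569) = (29−1) · (53−1) · (137−1) = 28 · 52 · 136 = 198016.

198016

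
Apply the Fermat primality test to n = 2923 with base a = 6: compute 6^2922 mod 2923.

6^1 ≡ 6 (mod 2923)
6^2 ≡ 6^2 = 36 ≡ 36 (mod 2923)
6^4 ≡ 36^2 = 1296 ≡ 1296 (mod 2923)
6^8 ≡ 1296^2 = 1679616 ≡ 1814 (mod 2923)
6^16 ≡ 1814^2 = 3290596 ≡ 2221 (mod 2923)
6^32 ≡ 2221^2 = 4932841 ≡ 1740 (mod 2923)
6^64 ≡ 1740^2 = 3027600 ≡ 2295 (mod 2923)
6^128 ≡ 2295^2 = 5267025 ≡ 2702 (mod 2923)
6^256 ≡ 2702^2 = 7300804 ≡ 2073 (mod 2923)
6^512 ≡ 2073^2 = 4297329 ≡ 519 (mod 2923)
6^1024 ≡ 519^2 = 269361 ≡ 445 (mod 2923)
6^2048 ≡ 445^2 = 198025 ≡ 2184 (mod 2923)
2922 = 2048 + 512 + 256 + 64 + 32 + 8 + 2 in binary powers of 2.
So 6^2922 ≡ 2184 · 519 · 2073 · 2295 · 1740 · 1814 · 36 ≡ 1960 (mod 2923).
Since 1960 ≠ 1, base 6 is a Fermat witness: 2923 is composite.

1960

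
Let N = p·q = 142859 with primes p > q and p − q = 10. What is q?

373

Since p = q + 10, we have 142859 = q(q + 10), so q² + 10q − 142859 = 0.
Discriminant: 10² + 4·142859 = 100 + 571436 = 571536; √571536 = 756.
q = (−10 + 756)/2 = 373, and p = q + 10 = 383.
Check: 373 · 383 = 142859.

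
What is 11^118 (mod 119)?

25

11^1 ≡ 11 (mod 119)
11^2 ≡ 11^2 = 121 ≡ 2 (mod 119)
11^4 ≡ 2^2 = 4 ≡ 4 (mod 119)
11^8 ≡ 4^2 = 16 ≡ 16 (mod 119)
11^16 ≡ 16^2 = 256 ≡ 18 (mod 119)
11^32 ≡ 18^2 = 324 ≡ 86 (mod 119)
11^64 ≡ 86^2 = 7396 ≡ 18 (mod 119)
118 = 64 + 32 + 16 + 4 + 2 in binary powers of 2.
So 11^118 ≡ 18 · 86 · 18 · 4 · 2 ≡ 25 (mod 119).
Since 25 ≠ 1, base 11 is a Fermat witness: 119 is composite.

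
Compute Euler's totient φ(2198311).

2146560

Factor: 2198311 = 97 · 131 · 173.
φ(2198311) = (97−1) · (131−1) · (173−1) = 96 · 130 · 172 = 2146560.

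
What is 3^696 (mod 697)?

3^1 ≡ 3 (mod 697)
3^2 ≡ 3^2 = 9 ≡ 9 (mod 697)
3^4 ≡ 9^2 = 81 ≡ 81 (mod 697)
3^8 ≡ 81^2 = 6561 ≡ 288 (mod 697)
3^16 ≡ 288^2 = 82944 ≡ 1 (mod 697)
3^32 ≡ 1^2 = 1 ≡ 1 (mod 697)
3^64 ≡ 1^2 = 1 ≡ 1 (mod 697)
3^128 ≡ 1^2 = 1 ≡ 1 (mod 697)
3^256 ≡ 1^2 = 1 ≡ 1 (mod 697)
3^512 ≡ 1^2 = 1 ≡ 1 (mod 697)
696 = 512 + 128 + 32 + 16 + 8 in binary powers of 2.
So 3^696 ≡ 1 · 1 · 1 · 1 · 288 ≡ 288 (mod 697).
Since 288 ≠ 1, base 3 is a Fermat witness: 697 is composite.

288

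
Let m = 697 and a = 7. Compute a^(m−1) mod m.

16

7^1 ≡ 7 (mod 697)
7^2 ≡ 7^2 = 49 ≡ 49 (mod 697)
7^4 ≡ 49^2 = 2401 ≡ 310 (mod 697)
7^8 ≡ 310^2 = 96100 ≡ 611 (mod 697)
7^16 ≡ 611^2 = 373321 ≡ 426 (mod 697)
7^32 ≡ 426^2 = 181476 ≡ 256 (mod 697)
7^64 ≡ 256^2 = 65536 ≡ 18 (mod 697)
7^128 ≡ 18^2 = 324 ≡ 324 (mod 697)
7^256 ≡ 324^2 = 104976 ≡ 426 (mod 697)
7^512 ≡ 426^2 = 181476 ≡ 256 (mod 697)
696 = 512 + 128 + 32 + 16 + 8 in binary powers of 2.
So 7^696 ≡ 256 · 324 · 256 · 426 · 611 ≡ 16 (mod 697).
Since 16 ≠ 1, base 7 is a Fermat witness: 697 is composite.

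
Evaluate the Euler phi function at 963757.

920304

Factor: 963757 = 29 · 167 · 199.
φ(963757) = (29−1) · (167−1) · (199−1) = 28 · 166 · 198 = 920304.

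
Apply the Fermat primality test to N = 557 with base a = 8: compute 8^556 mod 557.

1

8^1 ≡ 8 (mod 557)
8^2 ≡ 8^2 = 64 ≡ 64 (mod 557)
8^4 ≡ 64^2 = 4096 ≡ 197 (mod 557)
8^8 ≡ 197^2 = 38809 ≡ 376 (mod 557)
8^16 ≡ 376^2 = 141376 ≡ 455 (mod 557)
8^32 ≡ 455^2 = 207025 ≡ 378 (mod 557)
8^64 ≡ 378^2 = 142884 ≡ 292 (mod 557)
8^128 ≡ 292^2 = 85264 ≡ 43 (mod 557)
8^256 ≡ 43^2 = 1849 ≡ 178 (mod 557)
8^512 ≡ 178^2 = 31684 ≡ 492 (mod 557)
556 = 512 + 32 + 8 + 4 in binary powers of 2.
So 8^556 ≡ 492 · 378 · 376 · 197 ≡ 1 (mod 557).
Since the result is 1, base 8 gives no evidence that 557 is composite.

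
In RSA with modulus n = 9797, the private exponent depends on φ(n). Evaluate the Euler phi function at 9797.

Factor: 9797 = 97 · 101.
φ(9797) = (97−1) · (101−1) = 96 · 100 = 9600.

9600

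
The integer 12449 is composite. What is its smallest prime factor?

59

12449 is odd.
Digit sum 20, not divisible by 3.
Ends in 9: not divisible by 5.
7: 12449 = 7·1778 + 3
11: 12449 = 11·1131 + 8
13: 12449 = 13·957 + 8
17: 12449 = 17·732 + 5
19: 12449 = 19·655 + 4
23: 12449 = 23·541 + 6
29: 12449 = 29·429 + 8
31: 12449 = 31·401 + 18
37: 12449 = 37·336 + 17
41: 12449 = 41·303 + 26
43: 12449 = 43·289 + 22
47: 12449 = 47·264 + 41
53: 12449 = 53·234 + 47
59: 12449 = 59·211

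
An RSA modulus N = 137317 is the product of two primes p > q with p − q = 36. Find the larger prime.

Since p = q + 36, we have 137317 = q(q + 36), so q² + 36q − 137317 = 0.
Discriminant: 36² + 4·137317 = 1296 + 549268 = 550564; √550564 = 742.
q = (−36 + 742)/2 = 353, and p = q + 36 = 389.
Check: 353 · 389 = 137317.

389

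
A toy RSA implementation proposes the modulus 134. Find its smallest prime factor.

134 is even: 2 divides it.

2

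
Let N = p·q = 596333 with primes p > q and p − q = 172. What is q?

691

Since p = q + 172, we have 596333 = q(q + 172), so q² + 172q − 596333 = 0.
Discriminant: 172² + 4·596333 = 29584 + 2385332 = 2414916; √2414916 = 1554.
q = (−172 + 1554)/2 = 691, and p = q + 172 = 863.
Check: 691 · 863 = 596333.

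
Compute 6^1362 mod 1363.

6^1 ≡ 6 (mod 1363)
6^2 ≡ 6^2 = 36 ≡ 36 (mod 1363)
6^4 ≡ 36^2 = 1296 ≡ 1296 (mod 1363)
6^8 ≡ 1296^2 = 1679616 ≡ 400 (mod 1363)
6^16 ≡ 400^2 = 160000 ≡ 529 (mod 1363)
6^32 ≡ 529^2 = 279841 ≡ 426 (mod 1363)
6^64 ≡ 426^2 = 181476 ≡ 197 (mod 1363)
6^128 ≡ 197^2 = 38809 ≡ 645 (mod 1363)
6^256 ≡ 645^2 = 416025 ≡ 310 (mod 1363)
6^512 ≡ 310^2 = 96100 ≡ 690 (mod 1363)
6^1024 ≡ 690^2 = 476100 ≡ 413 (mod 1363)
1362 = 1024 + 256 + 64 + 16 + 2 in binary powers of 2.
So 6^1362 ≡ 413 · 310 · 197 · 529 · 36 ≡ 397 (mod 1363).
Since 397 ≠ 1, base 6 is a Fermat witness: 1363 is composite.

397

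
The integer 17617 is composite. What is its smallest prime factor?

17617 is odd.
Digit sum 22, not divisible by 3.
Ends in 7: not divisible by 5.
7: 17617 = 7·2516 + 5
11: 17617 = 11·1601 + 6
13: 17617 = 13·1355 + 2
17: 17617 = 17·1036 + 5
19: 17617 = 19·927 + 4
23: 17617 = 23·765 + 22
29: 17617 = 29·607 + 14
31: 17617 = 31·568 + 9
37: 17617 = 37·476 + 5
41: 17617 = 41·429 + 28
43: 17617 = 43·409 + 30
47: 17617 = 47·374 + 39
53: 17617 = 53·332 + 21
59: 17617 = 59·298 + 35
61: 17617 = 61·288 + 49
67: 17617 = 67·262 + 63
71: 17617 = 71·248 + 9
73: 17617 = 73·241 + 24
79: 17617 = 79·223

79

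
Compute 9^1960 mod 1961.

9^1 ≡ 9 (mod 1961)
9^2 ≡ 9^2 = 81 ≡ 81 (mod 1961)
9^4 ≡ 81^2 = 6561 ≡ 678 (mod 1961)
9^8 ≡ 678^2 = 459684 ≡ 810 (mod 1961)
9^16 ≡ 810^2 = 656100 ≡ 1126 (mod 1961)
9^32 ≡ 1126^2 = 1267876 ≡ 1070 (mod 1961)
9^64 ≡ 1070^2 = 1144900 ≡ 1637 (mod 1961)
9^128 ≡ 1637^2 = 2679769 ≡ 1043 (mod 1961)
9^256 ≡ 1043^2 = 1087849 ≡ 1455 (mod 1961)
9^512 ≡ 1455^2 = 2117025 ≡ 1106 (mod 1961)
9^1024 ≡ 1106^2 = 1223236 ≡ 1533 (mod 1961)
1960 = 1024 + 512 + 256 + 128 + 32 + 8 in binary powers of 2.
So 9^1960 ≡ 1533 · 1106 · 1455 · 1043 · 1070 · 810 ≡ 1533 (mod 1961).
Since 1533 ≠ 1, base 9 is a Fermat witness: 1961 is composite.

1533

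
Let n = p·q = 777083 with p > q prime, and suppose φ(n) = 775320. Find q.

853

φ(n) = (p−1)(q−1) = n − (p+q) + 1, so p + q = 777083 − 775320 + 1 = 1764.
p and q are the roots of t² − 1764t + 777083 = 0.
Discriminant: 1764² − 4·777083 = 3111696 − 3108332 = 3364; √3364 = 58.
q = (1764 − 58)/2 = 853, p = (1764 + 58)/2 = 911.
Check: 853 · 911 = 777083.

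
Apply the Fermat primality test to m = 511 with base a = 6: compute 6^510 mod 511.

6^1 ≡ 6 (mod 511)
6^2 ≡ 6^2 = 36 ≡ 36 (mod 511)
6^4 ≡ 36^2 = 1296 ≡ 274 (mod 511)
6^8 ≡ 274^2 = 75076 ≡ 470 (mod 511)
6^16 ≡ 470^2 = 220900 ≡ 148 (mod 511)
6^32 ≡ 148^2 = 21904 ≡ 442 (mod 511)
6^64 ≡ 442^2 = 195364 ≡ 162 (mod 511)
6^128 ≡ 162^2 = 26244 ≡ 183 (mod 511)
6^256 ≡ 183^2 = 33489 ≡ 274 (mod 511)
510 = 256 + 128 + 64 + 32 + 16 + 8 + 4 + 2 in binary powers of 2.
So 6^510 ≡ 274 · 183 · 162 · 442 · 148 · 470 · 274 · 36 ≡ 155 (mod 511).
Since 155 ≠ 1, base 6 is a Fermat witness: 511 is composite.

155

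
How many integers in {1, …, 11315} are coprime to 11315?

8640

Factor: 11315 = 5 · 31 · 73.
φ(11315) = (5−1) · (31−1) · (73−1) = 4 · 30 · 72 = 8640.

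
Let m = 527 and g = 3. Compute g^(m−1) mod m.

3^1 ≡ 3 (mod 527)
3^2 ≡ 3^2 = 9 ≡ 9 (mod 527)
3^4 ≡ 9^2 = 81 ≡ 81 (mod 527)
3^8 ≡ 81^2 = 6561 ≡ 237 (mod 527)
3^16 ≡ 237^2 = 56169 ≡ 307 (mod 527)
3^32 ≡ 307^2 = 94249 ≡ 443 (mod 527)
3^64 ≡ 443^2 = 196249 ≡ 205 (mod 527)
3^128 ≡ 205^2 = 42025 ≡ 392 (mod 527)
3^256 ≡ 392^2 = 153664 ≡ 307 (mod 527)
3^512 ≡ 307^2 = 94249 ≡ 443 (mod 527)
526 = 512 + 8 + 4 + 2 in binary powers of 2.
So 3^526 ≡ 443 · 237 · 81 · 9 ≡ 121 (mod 527).
Since 121 ≠ 1, base 3 is a Fermat witness: 527 is composite.

121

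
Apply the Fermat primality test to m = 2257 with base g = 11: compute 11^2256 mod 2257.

11^1 ≡ 11 (mod 2257)
11^2 ≡ 11^2 = 121 ≡ 121 (mod 2257)
11^4 ≡ 121^2 = 14641 ≡ 1099 (mod 2257)
11^8 ≡ 1099^2 = 1207801 ≡ 306 (mod 2257)
11^16 ≡ 306^2 = 93636 ≡ 1099 (mod 2257)
11^32 ≡ 1099^2 = 1207801 ≡ 306 (mod 2257)
11^64 ≡ 306^2 = 93636 ≡ 1099 (mod 2257)
11^128 ≡ 1099^2 = 1207801 ≡ 306 (mod 2257)
11^256 ≡ 306^2 = 93636 ≡ 1099 (mod 2257)
11^512 ≡ 1099^2 = 1207801 ≡ 306 (mod 2257)
11^1024 ≡ 306^2 = 93636 ≡ 1099 (mod 2257)
11^2048 ≡ 1099^2 = 1207801 ≡ 306 (mod 2257)
2256 = 2048 + 128 + 64 + 16 in binary powers of 2.
So 11^2256 ≡ 306 · 306 · 1099 · 1099 ≡ 1 (mod 2257).
Since the result is 1, base 11 gives no evidence that 2257 is composite.

1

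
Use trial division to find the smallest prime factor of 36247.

67

36247 is odd.
Digit sum 22, not divisible by 3.
Ends in 7: not divisible by 5.
7: 36247 = 7·5178 + 1
11: 36247 = 11·3295 + 2
13: 36247 = 13·2788 + 3
17: 36247 = 17·2132 + 3
19: 36247 = 19·1907 + 14
23: 36247 = 23·1575 + 22
29: 36247 = 29·1249 + 26
31: 36247 = 31·1169 + 8
37: 36247 = 37·979 + 24
41: 36247 = 41·884 + 3
43: 36247 = 43·842 + 41
47: 36247 = 47·771 + 10
53: 36247 = 53·683 + 48
59: 36247 = 59·614 + 21
61: 36247 = 61·594 + 13
67: 36247 = 67·541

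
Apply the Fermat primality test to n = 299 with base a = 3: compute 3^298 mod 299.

3

3^1 ≡ 3 (mod 299)
3^2 ≡ 3^2 = 9 ≡ 9 (mod 299)
3^4 ≡ 9^2 = 81 ≡ 81 (mod 299)
3^8 ≡ 81^2 = 6561 ≡ 282 (mod 299)
3^16 ≡ 282^2 = 79524 ≡ 289 (mod 299)
3^32 ≡ 289^2 = 83521 ≡ 100 (mod 299)
3^64 ≡ 100^2 = 10000 ≡ 133 (mod 299)
3^128 ≡ 133^2 = 17689 ≡ 48 (mod 299)
3^256 ≡ 48^2 = 2304 ≡ 211 (mod 299)
298 = 256 + 32 + 8 + 2 in binary powers of 2.
So 3^298 ≡ 211 · 100 · 282 · 9 ≡ 3 (mod 299).
Since 3 ≠ 1, base 3 is a Fermat witness: 299 is composite.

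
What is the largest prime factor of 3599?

3599 = 59 · 61
61 is prime.
So 3599 = 59 · 61; the largest prime factor is 61.

61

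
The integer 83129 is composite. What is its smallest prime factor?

97

83129 is odd.
Digit sum 23, not divisible by 3.
Ends in 9: not divisible by 5.
7: 83129 = 7·11875 + 4
11: 83129 = 11·7557 + 2
13: 83129 = 13·6394 + 7
17: 83129 = 17·4889 + 16
19: 83129 = 19·4375 + 4
23: 83129 = 23·3614 + 7
29: 83129 = 29·2866 + 15
31: 83129 = 31·2681 + 18
37: 83129 = 37·2246 + 27
41: 83129 = 41·2027 + 22
43: 83129 = 43·1933 + 10
47: 83129 = 47·1768 + 33
53: 83129 = 53·1568 + 25
59: 83129 = 59·1408 + 57
61: 83129 = 61·1362 + 47
67: 83129 = 67·1240 + 49
71: 83129 = 71·1170 + 59
73: 83129 = 73·1138 + 55
79: 83129 = 79·1052 + 21
83: 83129 = 83·1001 + 46
89: 83129 = 89·934 + 3
97: 83129 = 97·857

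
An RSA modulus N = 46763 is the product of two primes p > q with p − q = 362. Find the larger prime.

463

Since p = q + 362, we have 46763 = q(q + 362), so q² + 362q − 46763 = 0.
Discriminant: 362² + 4·46763 = 131044 + 187052 = 318096; √318096 = 564.
q = (−362 + 564)/2 = 101, and p = q + 362 = 463.
Check: 101 · 463 = 46763.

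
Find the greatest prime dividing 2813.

97

2813 = 29 · 97
97 is prime.
So 2813 = 29 · 97; the largest prime factor is 97.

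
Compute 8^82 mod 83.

1

8^1 ≡ 8 (mod 83)
8^2 ≡ 8^2 = 64 ≡ 64 (mod 83)
8^4 ≡ 64^2 = 4096 ≡ 29 (mod 83)
8^8 ≡ 29^2 = 841 ≡ 11 (mod 83)
8^16 ≡ 11^2 = 121 ≡ 38 (mod 83)
8^32 ≡ 38^2 = 1444 ≡ 33 (mod 83)
8^64 ≡ 33^2 = 1089 ≡ 10 (mod 83)
82 = 64 + 16 + 2 in binary powers of 2.
So 8^82 ≡ 10 · 38 · 64 ≡ 1 (mod 83).
Since the result is 1, base 8 gives no evidence that 83 is composite.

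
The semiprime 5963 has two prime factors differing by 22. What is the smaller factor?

Since p = q + 22, we have 5963 = q(q + 22), so q² + 22q − 5963 = 0.
Discriminant: 22² + 4·5963 = 484 + 23852 = 24336; √24336 = 156.
q = (−22 + 156)/2 = 67, and p = q + 22 = 89.
Check: 67 · 89 = 5963.

67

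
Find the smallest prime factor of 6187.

23

6187 is odd.
Digit sum 22, not divisible by 3.
Ends in 7: not divisible by 5.
7: 6187 = 7·883 + 6
11: 6187 = 11·562 + 5
13: 6187 = 13·475 + 12
17: 6187 = 17·363 + 16
19: 6187 = 19·325 + 12
23: 6187 = 23·269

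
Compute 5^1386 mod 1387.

1122

5^1 ≡ 5 (mod 1387)
5^2 ≡ 5^2 = 25 ≡ 25 (mod 1387)
5^4 ≡ 25^2 = 625 ≡ 625 (mod 1387)
5^8 ≡ 625^2 = 390625 ≡ 878 (mod 1387)
5^16 ≡ 878^2 = 770884 ≡ 1099 (mod 1387)
5^32 ≡ 1099^2 = 1207801 ≡ 1111 (mod 1387)
5^64 ≡ 1111^2 = 1234321 ≡ 1278 (mod 1387)
5^128 ≡ 1278^2 = 1633284 ≡ 785 (mod 1387)
5^256 ≡ 785^2 = 616225 ≡ 397 (mod 1387)
5^512 ≡ 397^2 = 157609 ≡ 878 (mod 1387)
5^1024 ≡ 878^2 = 770884 ≡ 1099 (mod 1387)
1386 = 1024 + 256 + 64 + 32 + 8 + 2 in binary powers of 2.
So 5^1386 ≡ 1099 · 397 · 1278 · 1111 · 878 · 25 ≡ 1122 (mod 1387).
Since 1122 ≠ 1, base 5 is a Fermat witness: 1387 is composite.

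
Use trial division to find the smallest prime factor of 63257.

17

63257 is odd.
Digit sum 23, not divisible by 3.
Ends in 7: not divisible by 5.
7: 63257 = 7·9036 + 5
11: 63257 = 11·5750 + 7
13: 63257 = 13·4865 + 12
17: 63257 = 17·3721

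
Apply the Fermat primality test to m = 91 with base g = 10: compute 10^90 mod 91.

10^1 ≡ 10 (mod 91)
10^2 ≡ 10^2 = 100 ≡ 9 (mod 91)
10^4 ≡ 9^2 = 81 ≡ 81 (mod 91)
10^8 ≡ 81^2 = 6561 ≡ 9 (mod 91)
10^16 ≡ 9^2 = 81 ≡ 81 (mod 91)
10^32 ≡ 81^2 = 6561 ≡ 9 (mod 91)
10^64 ≡ 9^2 = 81 ≡ 81 (mod 91)
90 = 64 + 16 + 8 + 2 in binary powers of 2.
So 10^90 ≡ 81 · 81 · 9 · 9 ≡ 1 (mod 91).
Since the result is 1, base 10 gives no evidence that 91 is composite.

1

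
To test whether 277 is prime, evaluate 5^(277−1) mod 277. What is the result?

5^1 ≡ 5 (mod 277)
5^2 ≡ 5^2 = 25 ≡ 25 (mod 277)
5^4 ≡ 25^2 = 625 ≡ 71 (mod 277)
5^8 ≡ 71^2 = 5041 ≡ 55 (mod 277)
5^16 ≡ 55^2 = 3025 ≡ 255 (mod 277)
5^32 ≡ 255^2 = 65025 ≡ 207 (mod 277)
5^64 ≡ 207^2 = 42849 ≡ 191 (mod 277)
5^128 ≡ 191^2 = 36481 ≡ 194 (mod 277)
5^256 ≡ 194^2 = 37636 ≡ 241 (mod 277)
276 = 256 + 16 + 4 in binary powers of 2.
So 5^276 ≡ 241 · 255 · 71 ≡ 1 (mod 277).
Since the result is 1, base 5 gives no evidence that 277 is composite.

1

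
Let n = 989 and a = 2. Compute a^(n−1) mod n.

2^1 ≡ 2 (mod 989)
2^2 ≡ 2^2 = 4 ≡ 4 (mod 989)
2^4 ≡ 4^2 = 16 ≡ 16 (mod 989)
2^8 ≡ 16^2 = 256 ≡ 256 (mod 989)
2^16 ≡ 256^2 = 65536 ≡ 262 (mod 989)
2^32 ≡ 262^2 = 68644 ≡ 403 (mod 989)
2^64 ≡ 403^2 = 162409 ≡ 213 (mod 989)
2^128 ≡ 213^2 = 45369 ≡ 864 (mod 989)
2^256 ≡ 864^2 = 746496 ≡ 790 (mod 989)
2^512 ≡ 790^2 = 624100 ≡ 41 (mod 989)
988 = 512 + 256 + 128 + 64 + 16 + 8 + 4 in binary powers of 2.
So 2^988 ≡ 41 · 790 · 864 · 213 · 262 · 256 · 16 ≡ 213 (mod 989).
Since 213 ≠ 1, base 2 is a Fermat witness: 989 is composite.

213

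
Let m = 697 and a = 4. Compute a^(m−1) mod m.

4^1 ≡ 4 (mod 697)
4^2 ≡ 4^2 = 16 ≡ 16 (mod 697)
4^4 ≡ 16^2 = 256 ≡ 256 (mod 697)
4^8 ≡ 256^2 = 65536 ≡ 18 (mod 697)
4^16 ≡ 18^2 = 324 ≡ 324 (mod 697)
4^32 ≡ 324^2 = 104976 ≡ 426 (mod 697)
4^64 ≡ 426^2 = 181476 ≡ 256 (mod 697)
4^128 ≡ 256^2 = 65536 ≡ 18 (mod 697)
4^256 ≡ 18^2 = 324 ≡ 324 (mod 697)
4^512 ≡ 324^2 = 104976 ≡ 426 (mod 697)
696 = 512 + 128 + 32 + 16 + 8 in binary powers of 2.
So 4^696 ≡ 426 · 18 · 426 · 324 · 18 ≡ 324 (mod 697).
Since 324 ≠ 1, base 4 is a Fermat witness: 697 is composite.

324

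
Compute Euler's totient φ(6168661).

6068160

Factor: 6168661 = 173 · 181 · 197.
φ(6168661) = (173−1) · (181−1) · (197−1) = 172 · 180 · 196 = 6068160.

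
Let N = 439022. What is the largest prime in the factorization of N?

97

439022 = 2 · 219511
219511 = 31 · 7081
7081 = 73 · 97
97 is prime.
So 439022 = 2 · 31 · 73 · 97; the largest prime factor is 97.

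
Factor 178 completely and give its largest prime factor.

89

178 = 2 · 89
89 is prime.
So 178 = 2 · 89; the largest prime factor is 89.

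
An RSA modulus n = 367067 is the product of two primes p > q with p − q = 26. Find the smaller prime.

593

Since p = q + 26, we have 367067 = q(q + 26), so q² + 26q − 367067 = 0.
Discriminant: 26² + 4·367067 = 676 + 1468268 = 1468944; √1468944 = 1212.
q = (−26 + 1212)/2 = 593, and p = q + 26 = 619.
Check: 593 · 619 = 367067.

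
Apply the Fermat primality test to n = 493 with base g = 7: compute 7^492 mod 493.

7^1 ≡ 7 (mod 493)
7^2 ≡ 7^2 = 49 ≡ 49 (mod 493)
7^4 ≡ 49^2 = 2401 ≡ 429 (mod 493)
7^8 ≡ 429^2 = 184041 ≡ 152 (mod 493)
7^16 ≡ 152^2 = 23104 ≡ 426 (mod 493)
7^32 ≡ 426^2 = 181476 ≡ 52 (mod 493)
7^64 ≡ 52^2 = 2704 ≡ 239 (mod 493)
7^128 ≡ 239^2 = 57121 ≡ 426 (mod 493)
7^256 ≡ 426^2 = 181476 ≡ 52 (mod 493)
492 = 256 + 128 + 64 + 32 + 8 + 4 in binary powers of 2.
So 7^492 ≡ 52 · 426 · 239 · 52 · 152 · 429 ≡ 455 (mod 493).
Since 455 ≠ 1, base 7 is a Fermat witness: 493 is composite.

455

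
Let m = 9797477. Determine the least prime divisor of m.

9797477 is odd.
Digit sum 50, not divisible by 3.
Ends in 7: not divisible by 5.
7: 9797477 = 7·1399639 + 4
11: 9797477 = 11·890679 + 8
13: 9797477 = 13·753652 + 1
17: 9797477 = 17·576322 + 3
19: 9797477 = 19·515656 + 13
23: 9797477 = 23·425977 + 6
29: 9797477 = 29·337844 + 1
31: 9797477 = 31·316047 + 20
37: 9797477 = 37·264796 + 25
41: 9797477 = 41·238962 + 35
43: 9797477 = 43·227848 + 13
47: 9797477 = 47·208456 + 45
53: 9797477 = 53·184858 + 3
59: 9797477 = 59·166058 + 55
61: 9797477 = 61·160614 + 23
67: 9797477 = 67·146231

67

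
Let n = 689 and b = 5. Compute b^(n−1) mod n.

365

5^1 ≡ 5 (mod 689)
5^2 ≡ 5^2 = 25 ≡ 25 (mod 689)
5^4 ≡ 25^2 = 625 ≡ 625 (mod 689)
5^8 ≡ 625^2 = 390625 ≡ 651 (mod 689)
5^16 ≡ 651^2 = 423801 ≡ 66 (mod 689)
5^32 ≡ 66^2 = 4356 ≡ 222 (mod 689)
5^64 ≡ 222^2 = 49284 ≡ 365 (mod 689)
5^128 ≡ 365^2 = 133225 ≡ 248 (mod 689)
5^256 ≡ 248^2 = 61504 ≡ 183 (mod 689)
5^512 ≡ 183^2 = 33489 ≡ 417 (mod 689)
688 = 512 + 128 + 32 + 16 in binary powers of 2.
So 5^688 ≡ 417 · 248 · 222 · 66 ≡ 365 (mod 689).
Since 365 ≠ 1, base 5 is a Fermat witness: 689 is composite.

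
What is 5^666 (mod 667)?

169

5^1 ≡ 5 (mod 667)
5^2 ≡ 5^2 = 25 ≡ 25 (mod 667)
5^4 ≡ 25^2 = 625 ≡ 625 (mod 667)
5^8 ≡ 625^2 = 390625 ≡ 430 (mod 667)
5^16 ≡ 430^2 = 184900 ≡ 141 (mod 667)
5^32 ≡ 141^2 = 19881 ≡ 538 (mod 667)
5^64 ≡ 538^2 = 289444 ≡ 633 (mod 667)
5^128 ≡ 633^2 = 400689 ≡ 489 (mod 667)
5^256 ≡ 489^2 = 239121 ≡ 335 (mod 667)
5^512 ≡ 335^2 = 112225 ≡ 169 (mod 667)
666 = 512 + 128 + 16 + 8 + 2 in binary powers of 2.
So 5^666 ≡ 169 · 489 · 141 · 430 · 25 ≡ 169 (mod 667).
Since 169 ≠ 1, base 5 is a Fermat witness: 667 is composite.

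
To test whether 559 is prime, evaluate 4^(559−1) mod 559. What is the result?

4^1 ≡ 4 (mod 559)
4^2 ≡ 4^2 = 16 ≡ 16 (mod 559)
4^4 ≡ 16^2 = 256 ≡ 256 (mod 559)
4^8 ≡ 256^2 = 65536 ≡ 133 (mod 559)
4^16 ≡ 133^2 = 17689 ≡ 360 (mod 559)
4^32 ≡ 360^2 = 129600 ≡ 471 (mod 559)
4^64 ≡ 471^2 = 221841 ≡ 477 (mod 559)
4^128 ≡ 477^2 = 227529 ≡ 16 (mod 559)
4^256 ≡ 16^2 = 256 ≡ 256 (mod 559)
4^512 ≡ 256^2 = 65536 ≡ 133 (mod 559)
558 = 512 + 32 + 8 + 4 + 2 in binary powers of 2.
So 4^558 ≡ 133 · 471 · 133 · 256 · 16 ≡ 508 (mod 559).
Since 508 ≠ 1, base 4 is a Fermat witness: 559 is composite.

508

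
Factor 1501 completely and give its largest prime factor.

1501 = 19 · 79
79 is prime.
So 1501 = 19 · 79; the largest prime factor is 79.

79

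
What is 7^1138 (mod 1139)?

7^1 ≡ 7 (mod 1139)
7^2 ≡ 7^2 = 49 ≡ 49 (mod 1139)
7^4 ≡ 49^2 = 2401 ≡ 123 (mod 1139)
7^8 ≡ 123^2 = 15129 ≡ 322 (mod 1139)
7^16 ≡ 322^2 = 103684 ≡ 35 (mod 1139)
7^32 ≡ 35^2 = 1225 ≡ 86 (mod 1139)
7^64 ≡ 86^2 = 7396 ≡ 562 (mod 1139)
7^128 ≡ 562^2 = 315844 ≡ 341 (mod 1139)
7^256 ≡ 341^2 = 116281 ≡ 103 (mod 1139)
7^512 ≡ 103^2 = 10609 ≡ 358 (mod 1139)
7^1024 ≡ 358^2 = 128164 ≡ 596 (mod 1139)
1138 = 1024 + 64 + 32 + 16 + 2 in binary powers of 2.
So 7^1138 ≡ 596 · 562 · 86 · 35 · 49 ≡ 236 (mod 1139).
Since 236 ≠ 1, base 7 is a Fermat witness: 1139 is composite.

236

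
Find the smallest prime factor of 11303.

89

11303 is odd.
Digit sum 8, not divisible by 3.
Ends in 3: not divisible by 5.
7: 11303 = 7·1614 + 5
11: 11303 = 11·1027 + 6
13: 11303 = 13·869 + 6
17: 11303 = 17·664 + 15
19: 11303 = 19·594 + 17
23: 11303 = 23·491 + 10
29: 11303 = 29·389 + 22
31: 11303 = 31·364 + 19
37: 11303 = 37·305 + 18
41: 11303 = 41·275 + 28
43: 11303 = 43·262 + 37
47: 11303 = 47·240 + 23
53: 11303 = 53·213 + 14
59: 11303 = 59·191 + 34
61: 11303 = 61·185 + 18
67: 11303 = 67·168 + 47
71: 11303 = 71·159 + 14
73: 11303 = 73·154 + 61
79: 11303 = 79·143 + 6
83: 11303 = 83·136 + 15
89: 11303 = 89·127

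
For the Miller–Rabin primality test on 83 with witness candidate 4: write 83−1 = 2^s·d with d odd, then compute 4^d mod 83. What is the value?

83 − 1 = 82 = 2^1 · 41, so d = 41.
4^1 ≡ 4 (mod 83)
4^2 ≡ 4^2 = 16 ≡ 16 (mod 83)
4^4 ≡ 16^2 = 256 ≡ 7 (mod 83)
4^8 ≡ 7^2 = 49 ≡ 49 (mod 83)
4^16 ≡ 49^2 = 2401 ≡ 77 (mod 83)
4^32 ≡ 77^2 = 5929 ≡ 36 (mod 83)
41 = 32 + 8 + 1 in binary powers of 2.
So 4^41 ≡ 36 · 49 · 4 ≡ 1 (mod 83).
Since 4^d ≡ 1 (mod 83), base 4 does not prove 83 composite.

1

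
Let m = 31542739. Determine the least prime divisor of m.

83

31542739 is odd.
Digit sum 34, not divisible by 3.
Ends in 9: not divisible by 5.
7: 31542739 = 7·4506105 + 4
11: 31542739 = 11·2867521 + 8
13: 31542739 = 13·2426364 + 7
17: 31542739 = 17·1855455 + 4
19: 31542739 = 19·1660144 + 3
23: 31542739 = 23·1371423 + 10
29: 31542739 = 29·1087680 + 19
31: 31542739 = 31·1017507 + 22
37: 31542739 = 37·852506 + 17
41: 31542739 = 41·769335 + 4
43: 31542739 = 43·733552 + 3
47: 31542739 = 47·671122 + 5
53: 31542739 = 53·595146 + 1
59: 31542739 = 59·534622 + 41
61: 31542739 = 61·517094 + 5
67: 31542739 = 67·470787 + 10
71: 31542739 = 71·444263 + 66
73: 31542739 = 73·432092 + 23
79: 31542739 = 79·399275 + 14
83: 31542739 = 83·380033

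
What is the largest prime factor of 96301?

96301 = 23 · 4187
4187 = 53 · 79
79 is prime.
So 96301 = 23 · 53 · 79; the largest prime factor is 79.

79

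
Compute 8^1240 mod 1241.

154

8^1 ≡ 8 (mod 1241)
8^2 ≡ 8^2 = 64 ≡ 64 (mod 1241)
8^4 ≡ 64^2 = 4096 ≡ 373 (mod 1241)
8^8 ≡ 373^2 = 139129 ≡ 137 (mod 1241)
8^16 ≡ 137^2 = 18769 ≡ 154 (mod 1241)
8^32 ≡ 154^2 = 23716 ≡ 137 (mod 1241)
8^64 ≡ 137^2 = 18769 ≡ 154 (mod 1241)
8^128 ≡ 154^2 = 23716 ≡ 137 (mod 1241)
8^256 ≡ 137^2 = 18769 ≡ 154 (mod 1241)
8^512 ≡ 154^2 = 23716 ≡ 137 (mod 1241)
8^1024 ≡ 137^2 = 18769 ≡ 154 (mod 1241)
1240 = 1024 + 128 + 64 + 16 + 8 in binary powers of 2.
So 8^1240 ≡ 154 · 137 · 154 · 154 · 137 ≡ 154 (mod 1241).
Since 154 ≠ 1, base 8 is a Fermat witness: 1241 is composite.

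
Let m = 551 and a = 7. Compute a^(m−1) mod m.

7^1 ≡ 7 (mod 551)
7^2 ≡ 7^2 = 49 ≡ 49 (mod 551)
7^4 ≡ 49^2 = 2401 ≡ 197 (mod 551)
7^8 ≡ 197^2 = 38809 ≡ 239 (mod 551)
7^16 ≡ 239^2 = 57121 ≡ 368 (mod 551)
7^32 ≡ 368^2 = 135424 ≡ 429 (mod 551)
7^64 ≡ 429^2 = 184041 ≡ 7 (mod 551)
7^128 ≡ 7^2 = 49 ≡ 49 (mod 551)
7^256 ≡ 49^2 = 2401 ≡ 197 (mod 551)
7^512 ≡ 197^2 = 38809 ≡ 239 (mod 551)
550 = 512 + 32 + 4 + 2 in binary powers of 2.
So 7^550 ≡ 239 · 429 · 197 · 49 ≡ 197 (mod 551).
Since 197 ≠ 1, base 7 is a Fermat witness: 551 is composite.

197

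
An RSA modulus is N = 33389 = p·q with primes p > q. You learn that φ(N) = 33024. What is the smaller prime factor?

φ(n) = (p−1)(q−1) = n − (p+q) + 1, so p + q = 33389 − 33024 + 1 = 366.
p and q are the roots of t² − 366t + 33389 = 0.
Discriminant: 366² − 4·33389 = 133956 − 133556 = 400; √400 = 20.
q = (366 − 20)/2 = 173, p = (366 + 20)/2 = 193.
Check: 173 · 193 = 33389.

173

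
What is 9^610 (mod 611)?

191

9^1 ≡ 9 (mod 611)
9^2 ≡ 9^2 = 81 ≡ 81 (mod 611)
9^4 ≡ 81^2 = 6561 ≡ 451 (mod 611)
9^8 ≡ 451^2 = 203401 ≡ 549 (mod 611)
9^16 ≡ 549^2 = 301401 ≡ 178 (mod 611)
9^32 ≡ 178^2 = 31684 ≡ 523 (mod 611)
9^64 ≡ 523^2 = 273529 ≡ 412 (mod 611)
9^128 ≡ 412^2 = 169744 ≡ 497 (mod 611)
9^256 ≡ 497^2 = 247009 ≡ 165 (mod 611)
9^512 ≡ 165^2 = 27225 ≡ 341 (mod 611)
610 = 512 + 64 + 32 + 2 in binary powers of 2.
So 9^610 ≡ 341 · 412 · 523 · 81 ≡ 191 (mod 611).
Since 191 ≠ 1, base 9 is a Fermat witness: 611 is composite.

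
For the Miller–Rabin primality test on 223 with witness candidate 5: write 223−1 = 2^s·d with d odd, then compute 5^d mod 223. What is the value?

223 − 1 = 222 = 2^1 · 111, so d = 111.
5^1 ≡ 5 (mod 223)
5^2 ≡ 5^2 = 25 ≡ 25 (mod 223)
5^4 ≡ 25^2 = 625 ≡ 179 (mod 223)
5^8 ≡ 179^2 = 32041 ≡ 152 (mod 223)
5^16 ≡ 152^2 = 23104 ≡ 135 (mod 223)
5^32 ≡ 135^2 = 18225 ≡ 162 (mod 223)
5^64 ≡ 162^2 = 26244 ≡ 153 (mod 223)
111 = 64 + 32 + 8 + 4 + 2 + 1 in binary powers of 2.
So 5^111 ≡ 153 · 162 · 152 · 179 · 25 · 5 ≡ 222 (mod 223).
Since 5^d ≡ 222 (mod 223), base 5 does not prove 223 composite.

222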